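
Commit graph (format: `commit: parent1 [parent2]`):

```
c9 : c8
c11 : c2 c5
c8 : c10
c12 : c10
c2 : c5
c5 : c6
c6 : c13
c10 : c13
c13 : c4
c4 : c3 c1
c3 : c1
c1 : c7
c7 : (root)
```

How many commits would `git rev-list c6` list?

6

Walking parent pointers from c6: reachable set = {c1, c13, c3, c4, c6, c7}.
That is 6 commits.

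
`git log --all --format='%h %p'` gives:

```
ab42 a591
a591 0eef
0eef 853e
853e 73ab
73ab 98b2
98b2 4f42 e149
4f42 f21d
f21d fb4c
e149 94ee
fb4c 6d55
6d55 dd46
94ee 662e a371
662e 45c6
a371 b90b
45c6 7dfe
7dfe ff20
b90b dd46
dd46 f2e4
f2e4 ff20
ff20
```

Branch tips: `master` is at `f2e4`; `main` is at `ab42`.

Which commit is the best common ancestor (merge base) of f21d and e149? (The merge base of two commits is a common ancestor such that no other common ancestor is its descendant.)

dd46

Ancestors of f21d: {6d55, dd46, f21d, f2e4, fb4c, ff20}.
Ancestors of e149: {45c6, 662e, 7dfe, 94ee, a371, b90b, dd46, e149, f2e4, ff20}.
Common ancestors: {dd46, f2e4, ff20}.
Among these, dd46 is not an ancestor of any other common ancestor — it is the merge base.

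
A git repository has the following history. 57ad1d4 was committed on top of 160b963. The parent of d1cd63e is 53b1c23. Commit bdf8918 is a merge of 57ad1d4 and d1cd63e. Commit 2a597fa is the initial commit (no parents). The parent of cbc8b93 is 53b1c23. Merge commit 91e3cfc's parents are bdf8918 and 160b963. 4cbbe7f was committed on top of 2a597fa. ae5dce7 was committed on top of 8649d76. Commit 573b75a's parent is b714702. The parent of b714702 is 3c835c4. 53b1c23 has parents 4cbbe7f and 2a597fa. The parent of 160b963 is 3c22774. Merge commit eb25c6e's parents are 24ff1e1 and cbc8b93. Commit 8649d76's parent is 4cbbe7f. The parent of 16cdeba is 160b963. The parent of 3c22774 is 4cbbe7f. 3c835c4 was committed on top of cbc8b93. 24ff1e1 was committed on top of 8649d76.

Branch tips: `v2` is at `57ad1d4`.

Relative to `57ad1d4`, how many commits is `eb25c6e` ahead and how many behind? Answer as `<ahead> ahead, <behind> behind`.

5 ahead, 3 behind

Reachable from eb25c6e: {24ff1e1, 2a597fa, 4cbbe7f, 53b1c23, 8649d76, cbc8b93, eb25c6e}.
Reachable from 57ad1d4: {160b963, 2a597fa, 3c22774, 4cbbe7f, 57ad1d4}.
Only in eb25c6e's history (ahead): {24ff1e1, 53b1c23, 8649d76, cbc8b93, eb25c6e} — 5.
Only in 57ad1d4's history (behind): {160b963, 3c22774, 57ad1d4} — 3.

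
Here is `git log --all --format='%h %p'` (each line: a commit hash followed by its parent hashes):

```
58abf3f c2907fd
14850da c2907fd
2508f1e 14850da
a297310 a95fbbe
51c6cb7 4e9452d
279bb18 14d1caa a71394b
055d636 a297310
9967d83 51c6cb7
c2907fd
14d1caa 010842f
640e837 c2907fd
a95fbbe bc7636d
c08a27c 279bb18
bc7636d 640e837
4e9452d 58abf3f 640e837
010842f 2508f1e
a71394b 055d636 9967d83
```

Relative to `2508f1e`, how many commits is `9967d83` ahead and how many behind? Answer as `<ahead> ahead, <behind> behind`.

5 ahead, 2 behind

Reachable from 9967d83: {4e9452d, 51c6cb7, 58abf3f, 640e837, 9967d83, c2907fd}.
Reachable from 2508f1e: {14850da, 2508f1e, c2907fd}.
Only in 9967d83's history (ahead): {4e9452d, 51c6cb7, 58abf3f, 640e837, 9967d83} — 5.
Only in 2508f1e's history (behind): {14850da, 2508f1e} — 2.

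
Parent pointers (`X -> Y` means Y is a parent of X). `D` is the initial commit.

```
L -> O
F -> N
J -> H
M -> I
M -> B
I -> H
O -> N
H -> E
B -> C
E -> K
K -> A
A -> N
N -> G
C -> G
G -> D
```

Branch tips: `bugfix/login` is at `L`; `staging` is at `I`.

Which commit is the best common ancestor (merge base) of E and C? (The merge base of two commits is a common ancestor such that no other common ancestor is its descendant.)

Ancestors of E: {A, D, E, G, K, N}.
Ancestors of C: {C, D, G}.
Common ancestors: {D, G}.
Among these, G is not an ancestor of any other common ancestor — it is the merge base.

G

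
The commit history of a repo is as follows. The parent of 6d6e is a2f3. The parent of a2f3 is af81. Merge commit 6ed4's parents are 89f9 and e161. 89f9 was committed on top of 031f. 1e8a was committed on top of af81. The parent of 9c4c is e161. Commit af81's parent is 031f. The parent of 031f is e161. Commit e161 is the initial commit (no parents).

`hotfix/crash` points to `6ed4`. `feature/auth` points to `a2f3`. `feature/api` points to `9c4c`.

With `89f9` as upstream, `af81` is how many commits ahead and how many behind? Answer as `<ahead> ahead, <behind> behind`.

1 ahead, 1 behind

Reachable from af81: {031f, af81, e161}.
Reachable from 89f9: {031f, 89f9, e161}.
Only in af81's history (ahead): {af81} — 1.
Only in 89f9's history (behind): {89f9} — 1.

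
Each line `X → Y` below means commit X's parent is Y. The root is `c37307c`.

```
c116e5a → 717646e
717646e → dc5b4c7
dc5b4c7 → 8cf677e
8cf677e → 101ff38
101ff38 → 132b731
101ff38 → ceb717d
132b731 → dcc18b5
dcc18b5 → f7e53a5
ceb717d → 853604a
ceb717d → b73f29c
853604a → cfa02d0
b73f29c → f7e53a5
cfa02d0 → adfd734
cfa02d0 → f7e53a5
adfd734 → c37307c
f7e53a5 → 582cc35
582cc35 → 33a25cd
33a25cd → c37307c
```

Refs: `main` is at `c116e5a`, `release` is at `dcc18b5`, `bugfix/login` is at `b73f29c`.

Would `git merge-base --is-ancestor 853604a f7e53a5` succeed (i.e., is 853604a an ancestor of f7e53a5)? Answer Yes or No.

No

Ancestors of f7e53a5: {33a25cd, 582cc35, c37307c, f7e53a5}.
853604a is not in that set, so it is not an ancestor of f7e53a5.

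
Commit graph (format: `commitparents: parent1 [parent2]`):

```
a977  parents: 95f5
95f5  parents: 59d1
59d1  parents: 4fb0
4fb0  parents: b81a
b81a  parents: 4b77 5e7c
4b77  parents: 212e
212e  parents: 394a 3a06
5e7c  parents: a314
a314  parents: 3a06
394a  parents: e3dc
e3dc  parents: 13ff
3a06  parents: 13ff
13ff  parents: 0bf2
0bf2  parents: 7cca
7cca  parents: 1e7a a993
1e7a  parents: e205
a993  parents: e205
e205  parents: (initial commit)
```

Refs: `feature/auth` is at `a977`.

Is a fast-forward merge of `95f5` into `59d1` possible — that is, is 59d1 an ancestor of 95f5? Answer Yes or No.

A fast-forward from 59d1 to 95f5 is possible iff 59d1 is an ancestor of 95f5.
Ancestors of 95f5: {0bf2, 13ff, 1e7a, 212e, 394a, 3a06, 4b77, 4fb0, 59d1, 5e7c, 7cca, 95f5, a314, a993, b81a, e205, e3dc}.
59d1 is among them, so fast-forward is possible.

Yes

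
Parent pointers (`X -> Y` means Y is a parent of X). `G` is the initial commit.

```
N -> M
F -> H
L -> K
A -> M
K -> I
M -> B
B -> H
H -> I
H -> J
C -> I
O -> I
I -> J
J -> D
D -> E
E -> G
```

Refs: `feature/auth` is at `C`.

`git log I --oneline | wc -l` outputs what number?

Walking parent pointers from I: reachable set = {D, E, G, I, J}.
That is 5 commits.

5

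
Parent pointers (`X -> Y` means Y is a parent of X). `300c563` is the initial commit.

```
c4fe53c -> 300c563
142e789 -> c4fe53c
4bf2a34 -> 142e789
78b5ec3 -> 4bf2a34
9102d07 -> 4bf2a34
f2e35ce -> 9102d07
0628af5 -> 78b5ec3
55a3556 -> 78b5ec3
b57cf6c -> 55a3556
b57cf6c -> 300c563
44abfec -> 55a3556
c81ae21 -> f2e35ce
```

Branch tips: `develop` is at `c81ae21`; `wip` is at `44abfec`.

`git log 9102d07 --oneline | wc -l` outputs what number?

5

Walking parent pointers from 9102d07: reachable set = {142e789, 300c563, 4bf2a34, 9102d07, c4fe53c}.
That is 5 commits.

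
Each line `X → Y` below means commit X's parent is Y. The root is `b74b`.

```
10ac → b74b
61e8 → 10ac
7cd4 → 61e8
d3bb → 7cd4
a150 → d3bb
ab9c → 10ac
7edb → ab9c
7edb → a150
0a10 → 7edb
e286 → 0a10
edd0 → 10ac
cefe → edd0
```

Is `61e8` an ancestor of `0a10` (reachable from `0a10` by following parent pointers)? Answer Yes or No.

Yes

Ancestors of 0a10 (commits reachable by following parents): {0a10, 10ac, 61e8, 7cd4, 7edb, a150, ab9c, b74b, d3bb}.
61e8 is in that set, so it is an ancestor of 0a10.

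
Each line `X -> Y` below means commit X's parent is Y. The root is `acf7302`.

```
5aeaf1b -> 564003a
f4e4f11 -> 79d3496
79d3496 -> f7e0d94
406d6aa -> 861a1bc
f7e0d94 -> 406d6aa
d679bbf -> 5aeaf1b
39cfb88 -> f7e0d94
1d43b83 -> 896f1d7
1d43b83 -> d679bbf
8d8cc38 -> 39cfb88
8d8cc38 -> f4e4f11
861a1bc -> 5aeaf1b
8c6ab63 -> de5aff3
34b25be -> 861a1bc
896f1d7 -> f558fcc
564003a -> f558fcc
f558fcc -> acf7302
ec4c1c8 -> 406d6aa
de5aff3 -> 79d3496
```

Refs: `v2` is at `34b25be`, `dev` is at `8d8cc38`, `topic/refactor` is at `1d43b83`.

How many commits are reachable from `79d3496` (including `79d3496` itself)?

8

Walking parent pointers from 79d3496: reachable set = {406d6aa, 564003a, 5aeaf1b, 79d3496, 861a1bc, acf7302, f558fcc, f7e0d94}.
That is 8 commits.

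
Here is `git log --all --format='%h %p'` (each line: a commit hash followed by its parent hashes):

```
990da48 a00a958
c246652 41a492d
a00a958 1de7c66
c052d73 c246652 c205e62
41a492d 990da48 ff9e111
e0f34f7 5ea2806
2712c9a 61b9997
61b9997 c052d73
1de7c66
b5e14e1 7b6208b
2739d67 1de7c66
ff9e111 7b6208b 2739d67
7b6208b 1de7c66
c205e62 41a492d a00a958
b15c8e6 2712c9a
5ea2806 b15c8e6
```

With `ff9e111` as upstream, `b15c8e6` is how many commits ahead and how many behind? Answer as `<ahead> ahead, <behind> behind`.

Reachable from b15c8e6: {1de7c66, 2712c9a, 2739d67, 41a492d, 61b9997, 7b6208b, 990da48, a00a958, b15c8e6, c052d73, c205e62, c246652, ff9e111}.
Reachable from ff9e111: {1de7c66, 2739d67, 7b6208b, ff9e111}.
Only in b15c8e6's history (ahead): {2712c9a, 41a492d, 61b9997, 990da48, a00a958, b15c8e6, c052d73, c205e62, c246652} — 9.
Only in ff9e111's history (behind): {} — 0.

9 ahead, 0 behind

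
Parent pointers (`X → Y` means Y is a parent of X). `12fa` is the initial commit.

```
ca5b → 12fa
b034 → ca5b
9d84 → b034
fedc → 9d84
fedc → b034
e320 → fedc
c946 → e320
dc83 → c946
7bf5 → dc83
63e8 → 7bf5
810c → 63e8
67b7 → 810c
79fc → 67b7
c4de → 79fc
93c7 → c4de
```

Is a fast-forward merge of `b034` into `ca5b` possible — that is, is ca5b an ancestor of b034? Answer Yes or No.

Yes

A fast-forward from ca5b to b034 is possible iff ca5b is an ancestor of b034.
Ancestors of b034: {12fa, b034, ca5b}.
ca5b is among them, so fast-forward is possible.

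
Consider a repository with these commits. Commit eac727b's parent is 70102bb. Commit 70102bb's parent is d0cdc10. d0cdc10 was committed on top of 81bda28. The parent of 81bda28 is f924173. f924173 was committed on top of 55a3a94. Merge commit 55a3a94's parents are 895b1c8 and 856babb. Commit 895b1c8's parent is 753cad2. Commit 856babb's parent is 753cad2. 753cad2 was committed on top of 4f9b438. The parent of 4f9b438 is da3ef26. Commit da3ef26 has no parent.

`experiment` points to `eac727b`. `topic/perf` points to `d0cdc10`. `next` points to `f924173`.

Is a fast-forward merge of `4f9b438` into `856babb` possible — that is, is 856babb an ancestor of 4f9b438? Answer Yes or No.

A fast-forward from 856babb to 4f9b438 is possible iff 856babb is an ancestor of 4f9b438.
Ancestors of 4f9b438: {4f9b438, da3ef26}.
856babb is not among them, so fast-forward is not possible.

No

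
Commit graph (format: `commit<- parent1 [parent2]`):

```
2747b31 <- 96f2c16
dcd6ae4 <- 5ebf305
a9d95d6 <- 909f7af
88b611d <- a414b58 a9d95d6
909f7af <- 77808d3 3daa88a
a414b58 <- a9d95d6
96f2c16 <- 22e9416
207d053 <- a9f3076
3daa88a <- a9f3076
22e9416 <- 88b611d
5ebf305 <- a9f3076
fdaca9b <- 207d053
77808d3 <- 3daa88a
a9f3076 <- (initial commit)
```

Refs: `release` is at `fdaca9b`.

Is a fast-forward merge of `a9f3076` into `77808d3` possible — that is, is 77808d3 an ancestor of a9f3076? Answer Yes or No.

No

A fast-forward from 77808d3 to a9f3076 is possible iff 77808d3 is an ancestor of a9f3076.
Ancestors of a9f3076: {a9f3076}.
77808d3 is not among them, so fast-forward is not possible.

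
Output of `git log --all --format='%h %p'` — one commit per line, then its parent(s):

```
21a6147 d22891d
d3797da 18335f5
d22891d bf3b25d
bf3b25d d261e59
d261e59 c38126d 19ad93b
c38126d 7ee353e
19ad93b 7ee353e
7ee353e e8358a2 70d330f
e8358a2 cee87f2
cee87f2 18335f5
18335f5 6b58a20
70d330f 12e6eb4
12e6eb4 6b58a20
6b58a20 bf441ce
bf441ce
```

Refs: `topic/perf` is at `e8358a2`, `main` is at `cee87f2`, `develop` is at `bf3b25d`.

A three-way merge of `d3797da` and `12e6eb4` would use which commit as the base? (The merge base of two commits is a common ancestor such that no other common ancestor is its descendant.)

Ancestors of d3797da: {18335f5, 6b58a20, bf441ce, d3797da}.
Ancestors of 12e6eb4: {12e6eb4, 6b58a20, bf441ce}.
Common ancestors: {6b58a20, bf441ce}.
Among these, 6b58a20 is not an ancestor of any other common ancestor — it is the merge base.

6b58a20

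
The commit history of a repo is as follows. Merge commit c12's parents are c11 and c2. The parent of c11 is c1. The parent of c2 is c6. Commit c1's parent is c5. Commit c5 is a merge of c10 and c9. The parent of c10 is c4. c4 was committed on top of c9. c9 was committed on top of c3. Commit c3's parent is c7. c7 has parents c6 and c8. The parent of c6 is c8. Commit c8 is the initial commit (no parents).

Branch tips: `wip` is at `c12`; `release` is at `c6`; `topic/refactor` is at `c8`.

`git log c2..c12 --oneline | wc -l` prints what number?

9

Reachable from c12: {c1, c10, c11, c12, c2, c3, c4, c5, c6, c7, c8, c9}.
Reachable from c2: {c2, c6, c8}.
In c12's history but not c2's: {c1, c10, c11, c12, c3, c4, c5, c7, c9} — 9 commits.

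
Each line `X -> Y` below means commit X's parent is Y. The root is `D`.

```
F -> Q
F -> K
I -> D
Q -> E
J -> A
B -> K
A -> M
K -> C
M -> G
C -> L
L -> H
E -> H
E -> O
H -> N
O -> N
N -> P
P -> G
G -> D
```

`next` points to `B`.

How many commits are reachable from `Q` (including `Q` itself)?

Walking parent pointers from Q: reachable set = {D, E, G, H, N, O, P, Q}.
That is 8 commits.

8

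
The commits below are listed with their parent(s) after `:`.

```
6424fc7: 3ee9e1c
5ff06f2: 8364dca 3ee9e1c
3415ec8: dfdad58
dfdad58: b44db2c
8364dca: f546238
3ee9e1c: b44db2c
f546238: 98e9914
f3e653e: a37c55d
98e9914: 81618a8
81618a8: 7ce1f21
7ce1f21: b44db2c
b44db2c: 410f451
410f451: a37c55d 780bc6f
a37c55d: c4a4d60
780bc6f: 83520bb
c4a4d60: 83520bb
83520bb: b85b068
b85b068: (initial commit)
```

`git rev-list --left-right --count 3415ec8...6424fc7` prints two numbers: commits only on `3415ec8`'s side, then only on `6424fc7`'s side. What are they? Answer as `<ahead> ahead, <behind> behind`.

Reachable from 3415ec8: {3415ec8, 410f451, 780bc6f, 83520bb, a37c55d, b44db2c, b85b068, c4a4d60, dfdad58}.
Reachable from 6424fc7: {3ee9e1c, 410f451, 6424fc7, 780bc6f, 83520bb, a37c55d, b44db2c, b85b068, c4a4d60}.
Only in 3415ec8's history (ahead): {3415ec8, dfdad58} — 2.
Only in 6424fc7's history (behind): {3ee9e1c, 6424fc7} — 2.

2 ahead, 2 behind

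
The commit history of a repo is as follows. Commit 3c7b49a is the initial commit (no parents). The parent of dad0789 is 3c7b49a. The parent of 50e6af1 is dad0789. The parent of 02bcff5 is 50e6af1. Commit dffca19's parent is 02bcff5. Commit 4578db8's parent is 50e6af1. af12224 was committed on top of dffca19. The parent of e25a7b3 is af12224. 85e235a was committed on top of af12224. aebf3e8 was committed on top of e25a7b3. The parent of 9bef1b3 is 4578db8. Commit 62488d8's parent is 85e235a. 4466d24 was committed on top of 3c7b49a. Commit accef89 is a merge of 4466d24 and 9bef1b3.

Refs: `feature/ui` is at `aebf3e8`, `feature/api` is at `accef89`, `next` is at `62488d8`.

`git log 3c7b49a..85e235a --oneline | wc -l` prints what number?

6

Reachable from 85e235a: {02bcff5, 3c7b49a, 50e6af1, 85e235a, af12224, dad0789, dffca19}.
Reachable from 3c7b49a: {3c7b49a}.
In 85e235a's history but not 3c7b49a's: {02bcff5, 50e6af1, 85e235a, af12224, dad0789, dffca19} — 6 commits.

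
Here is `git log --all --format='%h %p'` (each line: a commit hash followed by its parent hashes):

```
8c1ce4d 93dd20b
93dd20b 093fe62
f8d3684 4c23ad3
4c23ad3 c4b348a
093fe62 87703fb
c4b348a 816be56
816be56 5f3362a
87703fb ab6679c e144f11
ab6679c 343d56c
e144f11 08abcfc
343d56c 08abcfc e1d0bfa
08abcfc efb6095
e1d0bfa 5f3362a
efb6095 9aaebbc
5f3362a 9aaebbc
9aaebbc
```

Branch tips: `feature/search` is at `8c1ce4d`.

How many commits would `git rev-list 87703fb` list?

Walking parent pointers from 87703fb: reachable set = {08abcfc, 343d56c, 5f3362a, 87703fb, 9aaebbc, ab6679c, e144f11, e1d0bfa, efb6095}.
That is 9 commits.

9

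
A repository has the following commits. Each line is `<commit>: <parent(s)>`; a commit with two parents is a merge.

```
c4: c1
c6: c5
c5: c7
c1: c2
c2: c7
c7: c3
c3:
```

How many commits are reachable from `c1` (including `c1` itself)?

4

Walking parent pointers from c1: reachable set = {c1, c2, c3, c7}.
That is 4 commits.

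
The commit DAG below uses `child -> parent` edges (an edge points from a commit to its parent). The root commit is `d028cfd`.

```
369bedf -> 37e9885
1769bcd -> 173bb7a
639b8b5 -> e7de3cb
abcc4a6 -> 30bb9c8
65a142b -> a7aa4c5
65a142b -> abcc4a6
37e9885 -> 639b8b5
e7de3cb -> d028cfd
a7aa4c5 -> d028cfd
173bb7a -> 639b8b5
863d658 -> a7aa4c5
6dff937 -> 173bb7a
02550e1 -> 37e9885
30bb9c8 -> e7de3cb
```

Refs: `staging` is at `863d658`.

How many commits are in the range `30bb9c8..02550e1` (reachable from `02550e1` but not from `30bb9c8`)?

Reachable from 02550e1: {02550e1, 37e9885, 639b8b5, d028cfd, e7de3cb}.
Reachable from 30bb9c8: {30bb9c8, d028cfd, e7de3cb}.
In 02550e1's history but not 30bb9c8's: {02550e1, 37e9885, 639b8b5} — 3 commits.

3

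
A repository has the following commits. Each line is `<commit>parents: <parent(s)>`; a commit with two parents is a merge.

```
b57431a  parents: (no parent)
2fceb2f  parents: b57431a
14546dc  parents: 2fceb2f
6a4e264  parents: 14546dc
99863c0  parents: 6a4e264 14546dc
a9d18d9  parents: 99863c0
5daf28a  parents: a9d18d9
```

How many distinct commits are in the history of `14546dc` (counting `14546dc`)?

Walking parent pointers from 14546dc: reachable set = {14546dc, 2fceb2f, b57431a}.
That is 3 commits.

3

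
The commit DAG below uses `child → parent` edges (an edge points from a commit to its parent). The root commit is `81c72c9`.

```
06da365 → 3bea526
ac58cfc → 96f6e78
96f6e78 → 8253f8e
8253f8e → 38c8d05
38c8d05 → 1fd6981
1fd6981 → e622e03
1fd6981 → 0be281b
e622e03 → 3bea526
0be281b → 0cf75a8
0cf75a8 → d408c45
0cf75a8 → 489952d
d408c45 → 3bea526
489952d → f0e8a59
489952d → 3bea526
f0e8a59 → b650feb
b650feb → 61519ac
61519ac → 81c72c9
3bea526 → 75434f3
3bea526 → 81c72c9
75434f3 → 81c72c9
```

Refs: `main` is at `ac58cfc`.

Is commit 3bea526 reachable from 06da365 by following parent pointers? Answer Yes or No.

Yes

Ancestors of 06da365 (commits reachable by following parents): {06da365, 3bea526, 75434f3, 81c72c9}.
3bea526 is in that set, so it is an ancestor of 06da365.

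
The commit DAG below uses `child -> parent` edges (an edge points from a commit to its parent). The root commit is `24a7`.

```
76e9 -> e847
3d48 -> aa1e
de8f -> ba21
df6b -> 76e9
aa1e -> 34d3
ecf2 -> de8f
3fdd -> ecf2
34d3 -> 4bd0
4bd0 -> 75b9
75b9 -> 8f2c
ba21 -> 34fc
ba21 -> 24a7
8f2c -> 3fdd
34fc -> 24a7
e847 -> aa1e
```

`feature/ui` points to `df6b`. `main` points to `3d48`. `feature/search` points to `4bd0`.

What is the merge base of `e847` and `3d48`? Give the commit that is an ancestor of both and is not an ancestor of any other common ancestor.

aa1e

Ancestors of e847: {24a7, 34d3, 34fc, 3fdd, 4bd0, 75b9, 8f2c, aa1e, ba21, de8f, e847, ecf2}.
Ancestors of 3d48: {24a7, 34d3, 34fc, 3d48, 3fdd, 4bd0, 75b9, 8f2c, aa1e, ba21, de8f, ecf2}.
Common ancestors: {24a7, 34d3, 34fc, 3fdd, 4bd0, 75b9, 8f2c, aa1e, ba21, de8f, ecf2}.
Among these, aa1e is not an ancestor of any other common ancestor — it is the merge base.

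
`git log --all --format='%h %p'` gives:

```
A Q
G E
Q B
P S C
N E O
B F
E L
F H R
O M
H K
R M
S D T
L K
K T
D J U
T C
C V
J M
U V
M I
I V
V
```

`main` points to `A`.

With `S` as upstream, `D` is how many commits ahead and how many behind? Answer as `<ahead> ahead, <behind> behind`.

0 ahead, 3 behind

Reachable from D: {D, I, J, M, U, V}.
Reachable from S: {C, D, I, J, M, S, T, U, V}.
Only in D's history (ahead): {} — 0.
Only in S's history (behind): {C, S, T} — 3.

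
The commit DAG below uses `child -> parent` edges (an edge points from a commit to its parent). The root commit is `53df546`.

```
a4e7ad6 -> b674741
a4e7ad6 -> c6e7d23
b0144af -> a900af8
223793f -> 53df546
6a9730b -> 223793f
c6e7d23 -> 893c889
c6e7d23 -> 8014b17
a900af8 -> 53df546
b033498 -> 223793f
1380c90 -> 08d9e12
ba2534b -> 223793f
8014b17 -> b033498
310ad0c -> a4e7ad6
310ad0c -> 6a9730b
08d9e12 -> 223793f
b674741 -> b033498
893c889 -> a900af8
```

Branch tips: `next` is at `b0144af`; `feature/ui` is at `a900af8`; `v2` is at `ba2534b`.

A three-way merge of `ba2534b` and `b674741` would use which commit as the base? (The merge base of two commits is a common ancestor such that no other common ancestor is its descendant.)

223793f

Ancestors of ba2534b: {223793f, 53df546, ba2534b}.
Ancestors of b674741: {223793f, 53df546, b033498, b674741}.
Common ancestors: {223793f, 53df546}.
Among these, 223793f is not an ancestor of any other common ancestor — it is the merge base.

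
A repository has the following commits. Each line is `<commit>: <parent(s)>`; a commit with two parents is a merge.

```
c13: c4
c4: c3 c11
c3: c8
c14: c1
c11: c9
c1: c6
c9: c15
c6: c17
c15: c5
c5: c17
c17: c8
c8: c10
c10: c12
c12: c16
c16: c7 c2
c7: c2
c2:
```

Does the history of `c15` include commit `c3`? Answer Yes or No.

No

Ancestors of c15: {c10, c12, c15, c16, c17, c2, c5, c7, c8}.
c3 is not in that set, so it is not an ancestor of c15.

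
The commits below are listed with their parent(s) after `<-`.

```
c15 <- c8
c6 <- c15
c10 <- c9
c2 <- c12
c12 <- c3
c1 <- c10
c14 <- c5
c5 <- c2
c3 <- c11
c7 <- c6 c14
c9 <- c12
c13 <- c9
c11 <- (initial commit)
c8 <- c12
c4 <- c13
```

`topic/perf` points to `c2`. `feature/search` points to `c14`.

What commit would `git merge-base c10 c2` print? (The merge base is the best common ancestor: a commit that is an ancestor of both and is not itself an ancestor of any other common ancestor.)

c12

Ancestors of c10: {c10, c11, c12, c3, c9}.
Ancestors of c2: {c11, c12, c2, c3}.
Common ancestors: {c11, c12, c3}.
Among these, c12 is not an ancestor of any other common ancestor — it is the merge base.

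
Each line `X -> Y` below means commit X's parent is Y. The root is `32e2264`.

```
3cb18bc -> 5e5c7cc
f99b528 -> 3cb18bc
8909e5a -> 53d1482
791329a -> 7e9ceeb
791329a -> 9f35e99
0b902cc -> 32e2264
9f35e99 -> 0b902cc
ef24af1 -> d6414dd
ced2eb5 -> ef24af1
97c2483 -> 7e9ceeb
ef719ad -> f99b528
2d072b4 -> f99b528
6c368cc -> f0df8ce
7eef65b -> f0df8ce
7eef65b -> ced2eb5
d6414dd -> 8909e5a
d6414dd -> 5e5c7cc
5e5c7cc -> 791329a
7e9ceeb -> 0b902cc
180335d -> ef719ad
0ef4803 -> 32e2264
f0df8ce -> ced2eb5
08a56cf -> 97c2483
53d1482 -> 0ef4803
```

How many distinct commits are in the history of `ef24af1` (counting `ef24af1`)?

Walking parent pointers from ef24af1: reachable set = {0b902cc, 0ef4803, 32e2264, 53d1482, 5e5c7cc, 791329a, 7e9ceeb, 8909e5a, 9f35e99, d6414dd, ef24af1}.
That is 11 commits.

11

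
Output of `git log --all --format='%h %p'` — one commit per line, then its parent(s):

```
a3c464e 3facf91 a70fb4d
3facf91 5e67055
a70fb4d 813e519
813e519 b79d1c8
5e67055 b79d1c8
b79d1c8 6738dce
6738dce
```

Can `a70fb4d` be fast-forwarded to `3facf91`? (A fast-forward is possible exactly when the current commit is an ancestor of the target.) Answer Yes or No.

A fast-forward from a70fb4d to 3facf91 is possible iff a70fb4d is an ancestor of 3facf91.
Ancestors of 3facf91: {3facf91, 5e67055, 6738dce, b79d1c8}.
a70fb4d is not among them, so fast-forward is not possible.

No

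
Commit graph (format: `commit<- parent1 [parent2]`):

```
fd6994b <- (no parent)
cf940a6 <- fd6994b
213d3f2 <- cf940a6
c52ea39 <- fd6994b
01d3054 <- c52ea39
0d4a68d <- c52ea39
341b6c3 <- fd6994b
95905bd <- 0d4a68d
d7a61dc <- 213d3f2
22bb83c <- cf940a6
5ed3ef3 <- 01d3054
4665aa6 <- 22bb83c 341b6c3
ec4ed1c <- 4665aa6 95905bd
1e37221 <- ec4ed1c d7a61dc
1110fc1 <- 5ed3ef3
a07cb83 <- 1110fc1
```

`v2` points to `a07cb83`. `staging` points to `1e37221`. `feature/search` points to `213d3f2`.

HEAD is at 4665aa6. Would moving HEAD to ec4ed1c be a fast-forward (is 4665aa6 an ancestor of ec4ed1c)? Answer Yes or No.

A fast-forward from 4665aa6 to ec4ed1c is possible iff 4665aa6 is an ancestor of ec4ed1c.
Ancestors of ec4ed1c: {0d4a68d, 22bb83c, 341b6c3, 4665aa6, 95905bd, c52ea39, cf940a6, ec4ed1c, fd6994b}.
4665aa6 is among them, so fast-forward is possible.

Yes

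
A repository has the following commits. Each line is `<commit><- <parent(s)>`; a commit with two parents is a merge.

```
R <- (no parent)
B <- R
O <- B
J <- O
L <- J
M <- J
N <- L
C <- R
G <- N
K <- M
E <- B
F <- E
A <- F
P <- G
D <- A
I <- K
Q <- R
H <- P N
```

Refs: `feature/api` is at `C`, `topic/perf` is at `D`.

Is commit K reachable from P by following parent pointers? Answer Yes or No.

Ancestors of P: {B, G, J, L, N, O, P, R}.
K is not in that set, so it is not an ancestor of P.

No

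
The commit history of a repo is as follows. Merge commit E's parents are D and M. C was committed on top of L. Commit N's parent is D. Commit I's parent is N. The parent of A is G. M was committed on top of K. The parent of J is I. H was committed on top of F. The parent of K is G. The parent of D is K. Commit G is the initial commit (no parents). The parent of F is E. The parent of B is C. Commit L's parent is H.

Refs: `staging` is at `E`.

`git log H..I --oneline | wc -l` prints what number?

Reachable from I: {D, G, I, K, N}.
Reachable from H: {D, E, F, G, H, K, M}.
In I's history but not H's: {I, N} — 2 commits.

2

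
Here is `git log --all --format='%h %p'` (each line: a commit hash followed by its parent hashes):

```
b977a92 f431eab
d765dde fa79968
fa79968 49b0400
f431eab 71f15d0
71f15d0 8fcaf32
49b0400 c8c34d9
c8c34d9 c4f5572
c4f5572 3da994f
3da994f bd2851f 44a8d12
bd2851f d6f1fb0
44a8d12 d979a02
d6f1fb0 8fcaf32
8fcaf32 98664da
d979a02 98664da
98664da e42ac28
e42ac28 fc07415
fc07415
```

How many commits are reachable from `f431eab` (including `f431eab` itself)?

6

Walking parent pointers from f431eab: reachable set = {71f15d0, 8fcaf32, 98664da, e42ac28, f431eab, fc07415}.
That is 6 commits.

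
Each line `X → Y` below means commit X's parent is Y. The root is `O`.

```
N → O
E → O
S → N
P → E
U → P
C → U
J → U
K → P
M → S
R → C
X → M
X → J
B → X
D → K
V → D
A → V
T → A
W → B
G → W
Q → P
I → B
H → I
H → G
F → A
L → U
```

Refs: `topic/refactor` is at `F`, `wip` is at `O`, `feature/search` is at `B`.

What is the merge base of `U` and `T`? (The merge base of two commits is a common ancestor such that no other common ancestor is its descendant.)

Ancestors of U: {E, O, P, U}.
Ancestors of T: {A, D, E, K, O, P, T, V}.
Common ancestors: {E, O, P}.
Among these, P is not an ancestor of any other common ancestor — it is the merge base.

P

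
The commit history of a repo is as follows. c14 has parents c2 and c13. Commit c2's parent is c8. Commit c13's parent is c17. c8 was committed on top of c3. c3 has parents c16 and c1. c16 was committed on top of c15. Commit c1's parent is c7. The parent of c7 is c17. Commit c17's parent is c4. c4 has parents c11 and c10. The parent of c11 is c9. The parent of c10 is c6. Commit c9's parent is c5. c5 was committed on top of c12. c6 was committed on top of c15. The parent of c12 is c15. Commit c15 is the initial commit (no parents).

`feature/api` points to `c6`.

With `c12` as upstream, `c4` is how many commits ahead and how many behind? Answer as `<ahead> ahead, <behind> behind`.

6 ahead, 0 behind

Reachable from c4: {c10, c11, c12, c15, c4, c5, c6, c9}.
Reachable from c12: {c12, c15}.
Only in c4's history (ahead): {c10, c11, c4, c5, c6, c9} — 6.
Only in c12's history (behind): {} — 0.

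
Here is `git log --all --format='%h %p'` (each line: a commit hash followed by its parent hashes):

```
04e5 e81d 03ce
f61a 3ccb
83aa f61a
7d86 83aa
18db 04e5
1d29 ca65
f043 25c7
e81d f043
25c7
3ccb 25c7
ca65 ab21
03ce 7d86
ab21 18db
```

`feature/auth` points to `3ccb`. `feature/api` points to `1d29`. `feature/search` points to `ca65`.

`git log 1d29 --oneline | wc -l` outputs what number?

Walking parent pointers from 1d29: reachable set = {03ce, 04e5, 18db, 1d29, 25c7, 3ccb, 7d86, 83aa, ab21, ca65, e81d, f043, f61a}.
That is 13 commits.

13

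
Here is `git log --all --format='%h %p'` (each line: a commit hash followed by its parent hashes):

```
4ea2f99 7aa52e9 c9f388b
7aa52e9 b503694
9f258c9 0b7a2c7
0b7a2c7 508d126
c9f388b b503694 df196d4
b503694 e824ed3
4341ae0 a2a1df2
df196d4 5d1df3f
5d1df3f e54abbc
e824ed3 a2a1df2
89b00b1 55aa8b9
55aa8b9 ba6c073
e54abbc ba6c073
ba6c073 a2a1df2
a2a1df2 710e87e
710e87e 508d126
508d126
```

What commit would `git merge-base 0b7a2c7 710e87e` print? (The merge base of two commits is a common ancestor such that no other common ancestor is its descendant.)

Ancestors of 0b7a2c7: {0b7a2c7, 508d126}.
Ancestors of 710e87e: {508d126, 710e87e}.
Common ancestors: {508d126}.
The only common ancestor is 508d126, so it is the merge base.

508d126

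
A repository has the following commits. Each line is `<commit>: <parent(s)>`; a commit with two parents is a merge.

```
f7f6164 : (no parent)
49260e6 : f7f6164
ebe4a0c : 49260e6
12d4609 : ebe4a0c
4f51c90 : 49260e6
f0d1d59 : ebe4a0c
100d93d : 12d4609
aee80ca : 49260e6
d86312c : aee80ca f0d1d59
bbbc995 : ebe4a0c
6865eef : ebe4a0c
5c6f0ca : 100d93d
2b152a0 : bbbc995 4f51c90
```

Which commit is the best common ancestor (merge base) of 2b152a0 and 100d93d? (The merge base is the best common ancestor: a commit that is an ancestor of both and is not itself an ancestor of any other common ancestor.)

Ancestors of 2b152a0: {2b152a0, 49260e6, 4f51c90, bbbc995, ebe4a0c, f7f6164}.
Ancestors of 100d93d: {100d93d, 12d4609, 49260e6, ebe4a0c, f7f6164}.
Common ancestors: {49260e6, ebe4a0c, f7f6164}.
Among these, ebe4a0c is not an ancestor of any other common ancestor — it is the merge base.

ebe4a0c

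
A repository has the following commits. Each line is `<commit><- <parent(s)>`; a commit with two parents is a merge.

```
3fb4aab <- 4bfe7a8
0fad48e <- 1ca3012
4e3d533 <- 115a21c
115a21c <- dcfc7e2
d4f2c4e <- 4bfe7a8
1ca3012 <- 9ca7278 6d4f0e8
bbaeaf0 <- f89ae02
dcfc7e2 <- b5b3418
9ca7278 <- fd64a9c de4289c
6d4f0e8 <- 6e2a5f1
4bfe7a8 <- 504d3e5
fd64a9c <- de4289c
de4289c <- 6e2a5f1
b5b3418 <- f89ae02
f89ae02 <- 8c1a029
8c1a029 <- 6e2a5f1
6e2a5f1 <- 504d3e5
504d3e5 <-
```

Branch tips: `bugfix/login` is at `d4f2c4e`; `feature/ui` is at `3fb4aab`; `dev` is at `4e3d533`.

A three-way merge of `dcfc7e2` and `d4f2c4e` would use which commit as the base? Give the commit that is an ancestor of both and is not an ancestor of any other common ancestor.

504d3e5

Ancestors of dcfc7e2: {504d3e5, 6e2a5f1, 8c1a029, b5b3418, dcfc7e2, f89ae02}.
Ancestors of d4f2c4e: {4bfe7a8, 504d3e5, d4f2c4e}.
Common ancestors: {504d3e5}.
The only common ancestor is 504d3e5, so it is the merge base.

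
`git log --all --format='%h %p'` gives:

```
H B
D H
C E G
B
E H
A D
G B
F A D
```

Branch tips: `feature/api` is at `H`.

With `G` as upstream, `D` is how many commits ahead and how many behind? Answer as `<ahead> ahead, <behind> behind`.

Reachable from D: {B, D, H}.
Reachable from G: {B, G}.
Only in D's history (ahead): {D, H} — 2.
Only in G's history (behind): {G} — 1.

2 ahead, 1 behind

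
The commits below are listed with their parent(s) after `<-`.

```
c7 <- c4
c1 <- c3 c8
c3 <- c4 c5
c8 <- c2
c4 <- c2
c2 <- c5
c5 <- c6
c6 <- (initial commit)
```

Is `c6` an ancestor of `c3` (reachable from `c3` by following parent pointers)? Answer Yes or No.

Yes

Ancestors of c3 (commits reachable by following parents): {c2, c3, c4, c5, c6}.
c6 is in that set, so it is an ancestor of c3.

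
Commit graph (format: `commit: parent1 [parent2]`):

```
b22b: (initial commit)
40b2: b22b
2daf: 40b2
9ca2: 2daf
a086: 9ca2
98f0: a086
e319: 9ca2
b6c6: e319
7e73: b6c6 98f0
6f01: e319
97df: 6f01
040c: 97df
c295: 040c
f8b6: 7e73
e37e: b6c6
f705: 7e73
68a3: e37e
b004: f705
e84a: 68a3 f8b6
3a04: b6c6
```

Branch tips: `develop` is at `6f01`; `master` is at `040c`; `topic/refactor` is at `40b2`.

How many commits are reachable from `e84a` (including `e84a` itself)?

Walking parent pointers from e84a: reachable set = {2daf, 40b2, 68a3, 7e73, 98f0, 9ca2, a086, b22b, b6c6, e319, e37e, e84a, f8b6}.
That is 13 commits.

13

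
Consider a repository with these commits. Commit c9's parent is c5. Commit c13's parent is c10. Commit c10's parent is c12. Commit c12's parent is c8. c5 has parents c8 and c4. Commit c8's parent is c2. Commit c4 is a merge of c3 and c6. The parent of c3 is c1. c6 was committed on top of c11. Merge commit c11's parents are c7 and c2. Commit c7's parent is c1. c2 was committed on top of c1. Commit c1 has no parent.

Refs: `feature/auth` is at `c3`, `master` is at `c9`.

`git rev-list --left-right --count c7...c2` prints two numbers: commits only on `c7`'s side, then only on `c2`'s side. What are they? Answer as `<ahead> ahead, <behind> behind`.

1 ahead, 1 behind

Reachable from c7: {c1, c7}.
Reachable from c2: {c1, c2}.
Only in c7's history (ahead): {c7} — 1.
Only in c2's history (behind): {c2} — 1.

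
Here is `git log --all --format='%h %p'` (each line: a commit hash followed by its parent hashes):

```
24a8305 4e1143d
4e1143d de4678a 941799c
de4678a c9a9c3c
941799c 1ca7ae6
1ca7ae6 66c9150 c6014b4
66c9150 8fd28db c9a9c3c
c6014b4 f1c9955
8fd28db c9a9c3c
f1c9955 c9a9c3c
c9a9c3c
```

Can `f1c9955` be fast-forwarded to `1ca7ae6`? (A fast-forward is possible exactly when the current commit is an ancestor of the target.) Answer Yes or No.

A fast-forward from f1c9955 to 1ca7ae6 is possible iff f1c9955 is an ancestor of 1ca7ae6.
Ancestors of 1ca7ae6: {1ca7ae6, 66c9150, 8fd28db, c6014b4, c9a9c3c, f1c9955}.
f1c9955 is among them, so fast-forward is possible.

Yes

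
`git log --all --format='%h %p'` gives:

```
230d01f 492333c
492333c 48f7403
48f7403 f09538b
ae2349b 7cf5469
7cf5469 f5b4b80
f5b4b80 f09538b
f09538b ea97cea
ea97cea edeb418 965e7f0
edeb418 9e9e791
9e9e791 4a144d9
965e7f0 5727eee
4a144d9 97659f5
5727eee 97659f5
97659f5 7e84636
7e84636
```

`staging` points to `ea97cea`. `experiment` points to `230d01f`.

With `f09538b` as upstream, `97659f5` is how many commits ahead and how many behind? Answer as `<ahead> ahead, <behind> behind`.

0 ahead, 7 behind

Reachable from 97659f5: {7e84636, 97659f5}.
Reachable from f09538b: {4a144d9, 5727eee, 7e84636, 965e7f0, 97659f5, 9e9e791, ea97cea, edeb418, f09538b}.
Only in 97659f5's history (ahead): {} — 0.
Only in f09538b's history (behind): {4a144d9, 5727eee, 965e7f0, 9e9e791, ea97cea, edeb418, f09538b} — 7.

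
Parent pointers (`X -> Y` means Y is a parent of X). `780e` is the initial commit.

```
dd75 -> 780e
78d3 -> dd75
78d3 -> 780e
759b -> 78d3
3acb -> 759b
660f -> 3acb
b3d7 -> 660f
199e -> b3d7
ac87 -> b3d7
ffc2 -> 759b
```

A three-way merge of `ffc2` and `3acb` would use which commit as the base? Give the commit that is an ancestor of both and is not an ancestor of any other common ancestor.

Ancestors of ffc2: {759b, 780e, 78d3, dd75, ffc2}.
Ancestors of 3acb: {3acb, 759b, 780e, 78d3, dd75}.
Common ancestors: {759b, 780e, 78d3, dd75}.
Among these, 759b is not an ancestor of any other common ancestor — it is the merge base.

759b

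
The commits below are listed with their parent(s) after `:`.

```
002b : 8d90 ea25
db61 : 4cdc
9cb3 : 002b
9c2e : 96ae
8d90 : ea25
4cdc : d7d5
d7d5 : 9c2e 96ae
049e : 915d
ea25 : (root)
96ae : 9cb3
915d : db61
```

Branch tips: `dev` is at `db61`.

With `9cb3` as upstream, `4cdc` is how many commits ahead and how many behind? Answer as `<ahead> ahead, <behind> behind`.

4 ahead, 0 behind

Reachable from 4cdc: {002b, 4cdc, 8d90, 96ae, 9c2e, 9cb3, d7d5, ea25}.
Reachable from 9cb3: {002b, 8d90, 9cb3, ea25}.
Only in 4cdc's history (ahead): {4cdc, 96ae, 9c2e, d7d5} — 4.
Only in 9cb3's history (behind): {} — 0.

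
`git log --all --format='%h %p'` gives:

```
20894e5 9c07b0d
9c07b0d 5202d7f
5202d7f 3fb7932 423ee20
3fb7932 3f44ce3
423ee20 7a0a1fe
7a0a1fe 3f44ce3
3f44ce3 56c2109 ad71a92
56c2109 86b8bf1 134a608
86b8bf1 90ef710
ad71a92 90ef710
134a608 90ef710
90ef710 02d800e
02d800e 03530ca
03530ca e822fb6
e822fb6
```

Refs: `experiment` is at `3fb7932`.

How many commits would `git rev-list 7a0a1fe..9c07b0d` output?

4

Reachable from 9c07b0d: {02d800e, 03530ca, 134a608, 3f44ce3, 3fb7932, 423ee20, 5202d7f, 56c2109, 7a0a1fe, 86b8bf1, 90ef710, 9c07b0d, ad71a92, e822fb6}.
Reachable from 7a0a1fe: {02d800e, 03530ca, 134a608, 3f44ce3, 56c2109, 7a0a1fe, 86b8bf1, 90ef710, ad71a92, e822fb6}.
In 9c07b0d's history but not 7a0a1fe's: {3fb7932, 423ee20, 5202d7f, 9c07b0d} — 4 commits.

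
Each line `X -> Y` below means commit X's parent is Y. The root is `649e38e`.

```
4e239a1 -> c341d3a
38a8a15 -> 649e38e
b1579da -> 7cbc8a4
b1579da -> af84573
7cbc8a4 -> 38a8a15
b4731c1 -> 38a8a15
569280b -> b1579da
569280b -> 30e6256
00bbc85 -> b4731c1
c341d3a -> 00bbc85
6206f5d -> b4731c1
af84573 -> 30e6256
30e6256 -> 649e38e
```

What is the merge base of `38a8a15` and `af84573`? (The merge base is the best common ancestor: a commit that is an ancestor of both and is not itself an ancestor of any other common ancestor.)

649e38e

Ancestors of 38a8a15: {38a8a15, 649e38e}.
Ancestors of af84573: {30e6256, 649e38e, af84573}.
Common ancestors: {649e38e}.
The only common ancestor is 649e38e, so it is the merge base.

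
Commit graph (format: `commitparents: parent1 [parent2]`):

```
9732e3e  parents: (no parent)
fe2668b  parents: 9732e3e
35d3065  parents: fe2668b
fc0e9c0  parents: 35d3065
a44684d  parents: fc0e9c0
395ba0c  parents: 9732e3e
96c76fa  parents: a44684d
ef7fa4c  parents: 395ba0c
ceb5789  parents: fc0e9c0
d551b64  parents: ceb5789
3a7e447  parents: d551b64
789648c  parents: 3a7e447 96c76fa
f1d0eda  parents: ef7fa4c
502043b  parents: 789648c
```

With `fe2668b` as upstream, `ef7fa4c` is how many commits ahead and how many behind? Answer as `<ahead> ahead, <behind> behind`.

2 ahead, 1 behind

Reachable from ef7fa4c: {395ba0c, 9732e3e, ef7fa4c}.
Reachable from fe2668b: {9732e3e, fe2668b}.
Only in ef7fa4c's history (ahead): {395ba0c, ef7fa4c} — 2.
Only in fe2668b's history (behind): {fe2668b} — 1.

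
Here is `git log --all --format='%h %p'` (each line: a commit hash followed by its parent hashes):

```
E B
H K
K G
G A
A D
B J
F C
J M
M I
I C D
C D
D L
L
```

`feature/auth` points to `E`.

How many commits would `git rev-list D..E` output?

6

Reachable from E: {B, C, D, E, I, J, L, M}.
Reachable from D: {D, L}.
In E's history but not D's: {B, C, E, I, J, M} — 6 commits.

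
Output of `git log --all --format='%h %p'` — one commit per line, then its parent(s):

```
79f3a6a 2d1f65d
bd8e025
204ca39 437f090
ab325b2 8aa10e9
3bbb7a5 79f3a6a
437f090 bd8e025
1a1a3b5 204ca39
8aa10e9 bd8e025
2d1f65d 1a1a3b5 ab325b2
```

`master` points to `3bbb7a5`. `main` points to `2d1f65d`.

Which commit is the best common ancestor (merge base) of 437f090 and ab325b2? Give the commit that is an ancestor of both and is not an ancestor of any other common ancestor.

bd8e025

Ancestors of 437f090: {437f090, bd8e025}.
Ancestors of ab325b2: {8aa10e9, ab325b2, bd8e025}.
Common ancestors: {bd8e025}.
The only common ancestor is bd8e025, so it is the merge base.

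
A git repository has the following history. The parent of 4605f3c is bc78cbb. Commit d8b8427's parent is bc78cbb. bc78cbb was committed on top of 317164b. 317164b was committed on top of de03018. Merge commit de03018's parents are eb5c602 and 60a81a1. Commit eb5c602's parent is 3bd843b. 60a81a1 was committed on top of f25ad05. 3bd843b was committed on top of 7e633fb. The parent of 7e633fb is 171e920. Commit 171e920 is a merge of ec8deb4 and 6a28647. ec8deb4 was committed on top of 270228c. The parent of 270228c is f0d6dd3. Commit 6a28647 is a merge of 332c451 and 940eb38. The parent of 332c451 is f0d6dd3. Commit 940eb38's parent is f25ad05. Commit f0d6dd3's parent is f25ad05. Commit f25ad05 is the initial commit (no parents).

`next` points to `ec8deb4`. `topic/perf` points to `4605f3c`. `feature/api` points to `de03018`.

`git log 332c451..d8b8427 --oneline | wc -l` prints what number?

Reachable from d8b8427: {171e920, 270228c, 317164b, 332c451, 3bd843b, 60a81a1, 6a28647, 7e633fb, 940eb38, bc78cbb, d8b8427, de03018, eb5c602, ec8deb4, f0d6dd3, f25ad05}.
Reachable from 332c451: {332c451, f0d6dd3, f25ad05}.
In d8b8427's history but not 332c451's: {171e920, 270228c, 317164b, 3bd843b, 60a81a1, 6a28647, 7e633fb, 940eb38, bc78cbb, d8b8427, de03018, eb5c602, ec8deb4} — 13 commits.

13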